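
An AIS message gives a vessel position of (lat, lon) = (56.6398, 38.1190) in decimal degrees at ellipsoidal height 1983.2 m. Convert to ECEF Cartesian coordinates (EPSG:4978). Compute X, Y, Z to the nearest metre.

WGS84: a = 6378137 m, e² = 0.006694380; N(φ) = a/√(1−e²sin²φ) = 6393082.513 m.
X = (N+h)·cosφ·cosλ = 2766656.140 m; Y = (N+h)·cosφ·sinλ = 2170817.425 m; Z = (N(1−e²)+h)·sinφ = 5305605.100 m.

X 2766656 m, Y 2170817 m, Z 5305605 m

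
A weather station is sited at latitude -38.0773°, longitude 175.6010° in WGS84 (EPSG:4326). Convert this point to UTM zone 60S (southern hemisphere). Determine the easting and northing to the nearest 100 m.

E 377300 m, N 5784700 m

Zone 60 central meridian λ₀ = 6×60 − 183 = 177°; Δλ = -1.3990°.
Transverse Mercator on WGS84 with k₀ = 0.9996 gives E = 377297.631 m, N = 5784684.358 m.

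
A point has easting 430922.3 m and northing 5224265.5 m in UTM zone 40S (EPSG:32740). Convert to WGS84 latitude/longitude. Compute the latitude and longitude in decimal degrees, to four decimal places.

lat -43.1312°, lon 56.1507°

Zone 40S: λ₀ = 57°, k₀ = 0.9996, false easting 500000 m, false northing 10000000 m.
Meridian distance M = (N − FN)/k₀ = -4777645.6 m.
Inverse transverse Mercator on WGS84 gives φ = -43.13119969°, λ = 56.15070052°.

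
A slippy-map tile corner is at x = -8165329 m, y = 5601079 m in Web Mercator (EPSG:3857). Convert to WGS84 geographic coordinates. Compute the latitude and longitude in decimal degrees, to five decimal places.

R = 6378137 m. λ = x/R = -73.35039841°.
φ = 2·arctan(exp(y/R)) − 90° = 2·arctan(2.40649) − 90° = 44.87000120°.

lat 44.87000°, lon -73.35040°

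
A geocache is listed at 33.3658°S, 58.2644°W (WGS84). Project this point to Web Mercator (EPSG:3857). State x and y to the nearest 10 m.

x -6485960 m, y -3943960 m

Web Mercator is spherical with R = a = 6378137 m.
x = R·λ = 6378137 × -1.016905617 = -6485963.339 m.
y = R·ln tan(π/4 + φ/2) = 6378137 × -0.618355965 = -3943959.060 m.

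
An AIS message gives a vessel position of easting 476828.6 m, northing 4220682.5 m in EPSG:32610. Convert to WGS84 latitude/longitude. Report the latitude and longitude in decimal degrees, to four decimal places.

lat 38.1337°, lon -123.2644°

Zone 10N: λ₀ = -123°, k₀ = 0.9996, false easting 500000 m.
Meridian distance M = (N − FN)/k₀ = 4222371.4 m.
Inverse transverse Mercator on WGS84 gives φ = 38.13370004°, λ = -123.26439972°.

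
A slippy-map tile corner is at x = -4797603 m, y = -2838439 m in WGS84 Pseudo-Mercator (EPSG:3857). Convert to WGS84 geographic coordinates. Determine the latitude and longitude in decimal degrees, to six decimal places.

R = 6378137 m. λ = x/R = -43.09760102°.
φ = 2·arctan(exp(y/R)) − 90° = 2·arctan(0.64081) − 90° = -24.69590194°.

lat -24.695902°, lon -43.097601°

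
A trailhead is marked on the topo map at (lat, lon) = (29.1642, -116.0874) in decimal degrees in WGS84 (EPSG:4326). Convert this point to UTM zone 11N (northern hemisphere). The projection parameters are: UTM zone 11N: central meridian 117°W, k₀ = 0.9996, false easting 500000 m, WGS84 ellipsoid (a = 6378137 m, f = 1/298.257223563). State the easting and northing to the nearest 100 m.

Zone 11 central meridian λ₀ = 6×11 − 183 = -117°; Δλ = +0.9126°.
Transverse Mercator on WGS84 with k₀ = 0.9996 gives E = 588748.321 m, N = 3226522.237 m.

E 588700 m, N 3226500 m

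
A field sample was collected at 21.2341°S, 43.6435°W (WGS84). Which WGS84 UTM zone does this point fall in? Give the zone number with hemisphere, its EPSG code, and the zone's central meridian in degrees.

Zone 23S (EPSG:32723), central meridian -45°

UTM zone = ⌊(λ + 180)/6⌋ + 1; -43.6435° ∈ [-48°, -42°) → zone 23.
Hemisphere: S (φ < 0).
Central meridian λ₀ = 6×23 − 183 = -45°.
EPSG code: 32723.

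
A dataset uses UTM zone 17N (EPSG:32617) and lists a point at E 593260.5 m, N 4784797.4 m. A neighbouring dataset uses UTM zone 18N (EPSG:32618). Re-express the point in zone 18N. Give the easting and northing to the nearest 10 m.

UTM 17N → geographic: φ = 43.21020024°, λ = -79.85190013°.
UTM 18N (λ₀ = -75°) forward: E = 105850.563 m, N = 4795598.101 m.

E 105850 m, N 4795600 m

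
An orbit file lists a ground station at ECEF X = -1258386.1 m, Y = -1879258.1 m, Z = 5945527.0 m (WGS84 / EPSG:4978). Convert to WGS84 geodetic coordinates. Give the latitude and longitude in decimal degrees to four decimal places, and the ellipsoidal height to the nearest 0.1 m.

lat 69.3008°, lon -123.8070°, h 1722.7 m

λ = atan2(Y, X) = -123.80699871°; p = √(X²+Y²) = 2261669.0 m.
Bowring's method on WGS84 (a = 6378137 m, b = 6356752.314 m) gives φ = 69.30079987°, h = 1722.689 m.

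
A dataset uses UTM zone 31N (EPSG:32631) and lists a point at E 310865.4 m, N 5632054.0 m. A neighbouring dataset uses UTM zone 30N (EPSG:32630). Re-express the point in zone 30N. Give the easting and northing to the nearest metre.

UTM 31N → geographic: φ = 50.80929986°, λ = 0.31539946°.
UTM 30N (λ₀ = -3°) forward: E = 733566.408 m, N = 5633858.773 m.

E 733566 m, N 5633859 m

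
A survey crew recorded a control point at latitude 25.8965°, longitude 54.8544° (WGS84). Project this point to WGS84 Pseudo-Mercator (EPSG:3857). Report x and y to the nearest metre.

Web Mercator is spherical with R = a = 6378137 m.
x = R·λ = 6378137 × 0.957389889 = 6106363.876 m.
y = R·ln tan(π/4 + φ/2) = 6378137 × 0.468203750 = 2986267.662 m.

x 6106364 m, y 2986268 m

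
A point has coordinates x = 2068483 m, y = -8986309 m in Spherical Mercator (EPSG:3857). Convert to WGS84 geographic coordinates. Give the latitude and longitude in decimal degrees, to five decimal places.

R = 6378137 m. λ = x/R = 18.58149894°.
φ = 2·arctan(exp(y/R)) − 90° = 2·arctan(0.24441) − 90° = -62.53160181°.

lat -62.53160°, lon 18.58150°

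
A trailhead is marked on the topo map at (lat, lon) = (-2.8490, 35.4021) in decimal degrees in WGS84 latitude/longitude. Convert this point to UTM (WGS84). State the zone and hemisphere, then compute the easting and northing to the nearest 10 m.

Zone 36S: E 767040 m, N 9684820 m

Longitude 35.4021° lies in the 6° band [30°, 36°), giving zone 36; latitude is south of the equator, so 36S.
Zone 36 central meridian λ₀ = 6×36 − 183 = 33°; Δλ = +2.4021°.
Transverse Mercator on WGS84 with k₀ = 0.9996 gives E = 767043.799 m, N = 9684818.935 m.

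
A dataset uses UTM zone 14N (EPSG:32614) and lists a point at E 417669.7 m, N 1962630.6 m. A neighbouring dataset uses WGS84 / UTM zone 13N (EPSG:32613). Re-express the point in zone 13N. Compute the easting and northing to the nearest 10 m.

E 1054370 m, N 1970180 m

UTM 14N → geographic: φ = 17.74940007°, λ = -99.77659980°.
UTM 13N (λ₀ = -105°) forward: E = 1054368.198 m, N = 1970179.316 m.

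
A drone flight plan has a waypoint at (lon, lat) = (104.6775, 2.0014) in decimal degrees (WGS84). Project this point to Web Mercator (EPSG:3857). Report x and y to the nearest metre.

Web Mercator is spherical with R = a = 6378137 m.
x = R·λ = 6378137 × 1.826967028 = 11652645.998 m.
y = R·ln tan(π/4 + φ/2) = 6378137 × 0.034938125 = 222840.151 m.

x 11652646 m, y 222840 m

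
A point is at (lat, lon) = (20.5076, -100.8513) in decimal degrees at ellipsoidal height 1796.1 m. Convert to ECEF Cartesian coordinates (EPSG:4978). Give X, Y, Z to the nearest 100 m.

WGS84: a = 6378137 m, e² = 0.006694380; N(φ) = a/√(1−e²sin²φ) = 6380758.806 m.
X = (N+h)·cosφ·cosλ = -1125434.931 m; Y = (N+h)·cosφ·sinλ = -5871171.856 m; Z = (N(1−e²)+h)·sinφ = 2221046.326 m.

X -1125400 m, Y -5871200 m, Z 2221000 m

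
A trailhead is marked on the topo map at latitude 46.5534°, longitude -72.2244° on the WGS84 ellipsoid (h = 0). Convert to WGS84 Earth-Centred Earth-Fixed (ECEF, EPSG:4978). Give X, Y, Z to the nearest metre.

X 1341402 m, Y -4184100 m, Z 4607764 m

WGS84: a = 6378137 m, e² = 0.006694380; N(φ) = a/√(1−e²sin²φ) = 6389419.811 m.
X = (N+h)·cosφ·cosλ = 1341402.140 m; Y = (N+h)·cosφ·sinλ = -4184099.516 m; Z = (N(1−e²)+h)·sinφ = 4607764.485 m.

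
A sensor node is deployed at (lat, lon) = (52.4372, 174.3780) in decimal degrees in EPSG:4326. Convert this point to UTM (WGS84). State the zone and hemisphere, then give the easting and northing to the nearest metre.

Zone 60N: E 321773 m, N 5812900 m

Longitude 174.3780° lies in the 6° band [174°, 180°), giving zone 60; latitude is north of the equator, so 60N.
Zone 60 central meridian λ₀ = 6×60 − 183 = 177°; Δλ = -2.6220°.
Transverse Mercator on WGS84 with k₀ = 0.9996 gives E = 321773.022 m, N = 5812900.260 m.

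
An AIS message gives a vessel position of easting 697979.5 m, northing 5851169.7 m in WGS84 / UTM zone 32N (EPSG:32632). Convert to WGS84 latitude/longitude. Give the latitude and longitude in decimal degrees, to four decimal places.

lat 52.7740°, lon 11.9351°

Zone 32N: λ₀ = 9°, k₀ = 0.9996, false easting 500000 m.
Meridian distance M = (N − FN)/k₀ = 5853511.1 m.
Inverse transverse Mercator on WGS84 gives φ = 52.77400009°, λ = 11.93510030°.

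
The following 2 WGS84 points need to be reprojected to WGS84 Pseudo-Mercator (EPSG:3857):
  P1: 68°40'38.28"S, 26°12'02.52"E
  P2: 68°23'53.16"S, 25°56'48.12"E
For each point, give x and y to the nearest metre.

Web Mercator: x = R·λ, y = R·ln tan(π/4+φ/2), R = 6378137 m.
P1 (-68.6773°, 26.2007°) → (2916648.582, -10651274.286) m.
P2 (-68.3981°, 25.9467°) → (2888373.432, -10566328.209) m.

P1: x 2916649 m, y -10651274 m; P2: x 2888373 m, y -10566328 m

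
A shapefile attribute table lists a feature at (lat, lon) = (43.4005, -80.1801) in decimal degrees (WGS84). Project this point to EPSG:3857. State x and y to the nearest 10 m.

x -8925610 m, y 5373130 m

Web Mercator is spherical with R = a = 6378137 m.
x = R·λ = 6378137 × -1.399406740 = -8925607.904 m.
y = R·ln tan(π/4 + φ/2) = 6378137 × 0.842429706 = 5373132.078 m.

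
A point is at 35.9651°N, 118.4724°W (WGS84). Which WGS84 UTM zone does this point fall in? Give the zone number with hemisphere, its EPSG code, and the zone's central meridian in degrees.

UTM zone = ⌊(λ + 180)/6⌋ + 1; -118.4724° ∈ [-120°, -114°) → zone 11.
Hemisphere: N (φ ≥ 0).
Central meridian λ₀ = 6×11 − 183 = -117°.
EPSG code: 32611.

Zone 11N (EPSG:32611), central meridian -117°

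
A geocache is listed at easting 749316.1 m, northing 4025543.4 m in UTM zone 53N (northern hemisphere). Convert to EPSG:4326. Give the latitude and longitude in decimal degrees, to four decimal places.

lat 36.3427°, lon 137.7780°

Zone 53N: λ₀ = 135°, k₀ = 0.9996, false easting 500000 m.
Meridian distance M = (N − FN)/k₀ = 4027154.3 m.
Inverse transverse Mercator on WGS84 gives φ = 36.34269990°, λ = 137.77799979°.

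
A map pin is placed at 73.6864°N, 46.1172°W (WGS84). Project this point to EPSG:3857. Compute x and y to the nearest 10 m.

Web Mercator is spherical with R = a = 6378137 m.
x = R·λ = 6378137 × -0.804896982 = -5133743.221 m.
y = R·ln tan(π/4 + φ/2) = 6378137 × 1.942587156 = 12390087.014 m.

x -5133740 m, y 12390090 m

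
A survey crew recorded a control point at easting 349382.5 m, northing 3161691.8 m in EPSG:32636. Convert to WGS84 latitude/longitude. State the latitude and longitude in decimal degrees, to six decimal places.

Zone 36N: λ₀ = 33°, k₀ = 0.9996, false easting 500000 m.
Meridian distance M = (N − FN)/k₀ = 3162957.0 m.
Inverse transverse Mercator on WGS84 gives φ = 28.57340037°, λ = 31.46000025°.

lat 28.573400°, lon 31.460000°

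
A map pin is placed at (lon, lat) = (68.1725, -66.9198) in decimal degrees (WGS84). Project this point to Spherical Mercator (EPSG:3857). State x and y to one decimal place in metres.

Web Mercator is spherical with R = a = 6378137 m.
x = R·λ = 6378137 × 1.189834584 = 7588927.986 m.
y = R·ln tan(π/4 + φ/2) = 6378137 × -1.588747198 = -10133247.287 m.

x 7588928.0 m, y -10133247.3 m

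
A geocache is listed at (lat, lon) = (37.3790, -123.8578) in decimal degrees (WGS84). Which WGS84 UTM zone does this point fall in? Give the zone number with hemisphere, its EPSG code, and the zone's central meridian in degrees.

Zone 10N (EPSG:32610), central meridian -123°

UTM zone = ⌊(λ + 180)/6⌋ + 1; -123.8578° ∈ [-126°, -120°) → zone 10.
Hemisphere: N (φ ≥ 0).
Central meridian λ₀ = 6×10 − 183 = -123°.
EPSG code: 32610.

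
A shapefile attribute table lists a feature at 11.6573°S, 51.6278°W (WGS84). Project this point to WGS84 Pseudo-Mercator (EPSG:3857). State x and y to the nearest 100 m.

Web Mercator is spherical with R = a = 6378137 m.
x = R·λ = 6378137 × -0.901075096 = -5747180.407 m.
y = R·ln tan(π/4 + φ/2) = 6378137 × -0.204876672 = -1306731.482 m.

x -5747200 m, y -1306700 m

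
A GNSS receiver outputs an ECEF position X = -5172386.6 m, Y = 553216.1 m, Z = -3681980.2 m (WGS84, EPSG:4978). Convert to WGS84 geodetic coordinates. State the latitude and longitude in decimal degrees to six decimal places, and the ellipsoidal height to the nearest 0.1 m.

λ = atan2(Y, X) = 173.89509967°; p = √(X²+Y²) = 5201887.3 m.
Bowring's method on WGS84 (a = 6378137 m, b = 6356752.314 m) gives φ = -35.47309996°, h = 2140.874 m.

lat -35.473100°, lon 173.895100°, h 2140.9 m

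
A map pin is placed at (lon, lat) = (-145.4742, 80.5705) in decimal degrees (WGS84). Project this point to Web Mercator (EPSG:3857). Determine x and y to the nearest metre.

x -16194114 m, y 15915176 m

Web Mercator is spherical with R = a = 6378137 m.
x = R·λ = 6378137 × -2.539003767 = -16194113.868 m.
y = R·ln tan(π/4 + φ/2) = 6378137 × 2.495270400 = 15915176.461 m.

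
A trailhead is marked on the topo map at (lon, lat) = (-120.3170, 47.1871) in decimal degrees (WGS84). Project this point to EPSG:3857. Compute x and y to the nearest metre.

x -13393627 m, y 5972667 m

Web Mercator is spherical with R = a = 6378137 m.
x = R·λ = 6378137 × -2.099927796 = -13393627.174 m.
y = R·ln tan(π/4 + φ/2) = 6378137 × 0.936428177 = 5972667.206 m.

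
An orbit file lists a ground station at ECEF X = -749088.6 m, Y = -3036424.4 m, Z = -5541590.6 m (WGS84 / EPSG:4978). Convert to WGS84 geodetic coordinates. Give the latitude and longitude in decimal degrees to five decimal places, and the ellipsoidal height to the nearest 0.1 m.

lat -60.72570°, lon -103.85820°, h 1295.2 m

λ = atan2(Y, X) = -103.85819984°; p = √(X²+Y²) = 3127460.1 m.
Bowring's method on WGS84 (a = 6378137 m, b = 6356752.314 m) gives φ = -60.72570007°, h = 1295.242 m.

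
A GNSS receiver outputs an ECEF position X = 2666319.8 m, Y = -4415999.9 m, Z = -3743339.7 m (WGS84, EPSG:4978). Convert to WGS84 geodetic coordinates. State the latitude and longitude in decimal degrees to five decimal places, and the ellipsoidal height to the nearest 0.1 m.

lat -36.15000°, lon -58.87700°, h 2874.2 m

λ = atan2(Y, X) = -58.87700010°; p = √(X²+Y²) = 5158518.8 m.
Bowring's method on WGS84 (a = 6378137 m, b = 6356752.314 m) gives φ = -36.15000049°, h = 2874.168 m.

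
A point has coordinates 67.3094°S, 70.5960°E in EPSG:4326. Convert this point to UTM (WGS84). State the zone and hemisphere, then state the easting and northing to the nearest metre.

Longitude 70.5960° lies in the 6° band [66°, 72°), giving zone 42; latitude is south of the equator, so 42S.
Zone 42 central meridian λ₀ = 6×42 − 183 = 69°; Δλ = +1.5960°.
Transverse Mercator on WGS84 with k₀ = 0.9996 gives E = 568697.827 m, N = 2533245.351 m.

Zone 42S: E 568698 m, N 2533245 m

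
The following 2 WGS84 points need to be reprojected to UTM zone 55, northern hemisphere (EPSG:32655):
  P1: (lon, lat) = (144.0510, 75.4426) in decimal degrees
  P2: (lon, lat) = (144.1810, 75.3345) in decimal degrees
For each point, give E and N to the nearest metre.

UTM zone 55N: λ₀ = 147°, k₀ = 0.9996.
P1 (75.4426°, 144.0510°) → (417291.658, 8375050.973) m.
P2 (75.3345°, 144.1810°) → (420360.936, 8362824.531) m.

P1: E 417292 m, N 8375051 m; P2: E 420361 m, N 8362825 m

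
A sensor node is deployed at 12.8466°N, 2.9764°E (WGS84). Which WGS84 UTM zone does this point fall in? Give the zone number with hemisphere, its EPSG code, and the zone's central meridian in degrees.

UTM zone = ⌊(λ + 180)/6⌋ + 1; 2.9764° ∈ [0°, 6°) → zone 31.
Hemisphere: N (φ ≥ 0).
Central meridian λ₀ = 6×31 − 183 = 3°.
EPSG code: 32631.

Zone 31N (EPSG:32631), central meridian 3°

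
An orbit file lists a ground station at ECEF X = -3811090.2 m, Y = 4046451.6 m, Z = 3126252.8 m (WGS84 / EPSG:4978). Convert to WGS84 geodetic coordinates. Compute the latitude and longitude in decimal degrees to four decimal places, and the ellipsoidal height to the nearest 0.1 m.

λ = atan2(Y, X) = 133.28430006°; p = √(X²+Y²) = 5558613.1 m.
Bowring's method on WGS84 (a = 6378137 m, b = 6356752.314 m) gives φ = 29.51870052°, h = 4453.192 m.

lat 29.5187°, lon 133.2843°, h 4453.2 m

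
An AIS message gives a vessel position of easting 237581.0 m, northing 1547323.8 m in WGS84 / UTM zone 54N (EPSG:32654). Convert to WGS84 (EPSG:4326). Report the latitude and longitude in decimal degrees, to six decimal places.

Zone 54N: λ₀ = 141°, k₀ = 0.9996, false easting 500000 m.
Meridian distance M = (N − FN)/k₀ = 1547943.0 m.
Inverse transverse Mercator on WGS84 gives φ = 13.98419992°, λ = 138.57080022°.

lat 13.984200°, lon 138.570800°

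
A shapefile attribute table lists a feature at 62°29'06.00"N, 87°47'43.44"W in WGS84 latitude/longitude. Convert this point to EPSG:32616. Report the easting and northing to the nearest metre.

Zone 16 central meridian λ₀ = 6×16 − 183 = -87°; Δλ = -0.7954°.
Transverse Mercator on WGS84 with k₀ = 0.9996 gives E = 459003.627 m, N = 6928463.919 m.

E 459004 m, N 6928464 m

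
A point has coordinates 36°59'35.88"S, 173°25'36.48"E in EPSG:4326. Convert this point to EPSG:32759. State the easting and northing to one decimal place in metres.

E 715964.0 m, N 5903117.9 m

Zone 59 central meridian λ₀ = 6×59 − 183 = 171°; Δλ = +2.4268°.
Transverse Mercator on WGS84 with k₀ = 0.9996 gives E = 715964.041 m, N = 5903117.874 m.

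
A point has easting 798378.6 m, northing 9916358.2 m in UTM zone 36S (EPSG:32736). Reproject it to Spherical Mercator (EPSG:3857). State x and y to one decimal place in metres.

x 3971957.4 m, y -84148.8 m

Unproject from UTM 36S (λ₀ = 33°) → φ = -0.75589957°, λ = 35.68070015°.
Web Mercator (R = 6378137 m): x = 3971957.372 m, y = -84148.796 m.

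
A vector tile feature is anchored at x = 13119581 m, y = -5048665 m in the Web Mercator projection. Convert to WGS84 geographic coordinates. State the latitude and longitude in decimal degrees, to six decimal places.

lat -41.245800°, lon 117.855201°

R = 6378137 m. λ = x/R = 117.85520134°.
φ = 2·arctan(exp(y/R)) − 90° = 2·arctan(0.45314) − 90° = -41.24580006°.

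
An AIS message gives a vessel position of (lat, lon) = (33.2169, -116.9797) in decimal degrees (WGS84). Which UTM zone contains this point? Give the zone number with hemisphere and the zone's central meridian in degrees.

Zone 11N, central meridian -117°

UTM zone = ⌊(λ + 180)/6⌋ + 1; -116.9797° ∈ [-120°, -114°) → zone 11.
Hemisphere: N (φ ≥ 0).
Central meridian λ₀ = 6×11 − 183 = -117°.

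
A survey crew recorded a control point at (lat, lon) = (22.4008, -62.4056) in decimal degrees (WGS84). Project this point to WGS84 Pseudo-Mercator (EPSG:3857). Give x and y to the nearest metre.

Web Mercator is spherical with R = a = 6378137 m.
x = R·λ = 6378137 × -1.089183192 = -6946959.615 m.
y = R·ln tan(π/4 + φ/2) = 6378137 × 0.401326372 = 2559714.583 m.

x -6946960 m, y 2559715 m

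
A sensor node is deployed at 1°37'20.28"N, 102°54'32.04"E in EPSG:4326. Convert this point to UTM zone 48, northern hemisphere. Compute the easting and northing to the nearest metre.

E 267354 m, N 179434 m

Zone 48 central meridian λ₀ = 6×48 − 183 = 105°; Δλ = -2.0911°.
Transverse Mercator on WGS84 with k₀ = 0.9996 gives E = 267353.650 m, N = 179433.606 m.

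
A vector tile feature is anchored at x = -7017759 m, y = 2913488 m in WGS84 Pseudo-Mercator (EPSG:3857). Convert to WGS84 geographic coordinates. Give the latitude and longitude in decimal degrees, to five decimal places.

R = 6378137 m. λ = x/R = -63.04160170°.
φ = 2·arctan(exp(y/R)) − 90° = 2·arctan(1.57900) − 90° = 25.30690235°.

lat 25.30690°, lon -63.04160°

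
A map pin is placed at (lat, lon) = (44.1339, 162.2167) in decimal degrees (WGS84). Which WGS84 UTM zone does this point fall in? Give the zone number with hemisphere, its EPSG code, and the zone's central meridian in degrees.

Zone 58N (EPSG:32658), central meridian 165°

UTM zone = ⌊(λ + 180)/6⌋ + 1; 162.2167° ∈ [162°, 168°) → zone 58.
Hemisphere: N (φ ≥ 0).
Central meridian λ₀ = 6×58 − 183 = 165°.
EPSG code: 32658.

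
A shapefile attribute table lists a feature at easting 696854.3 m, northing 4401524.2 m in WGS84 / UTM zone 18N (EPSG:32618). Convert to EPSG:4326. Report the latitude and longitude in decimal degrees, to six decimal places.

Zone 18N: λ₀ = -75°, k₀ = 0.9996, false easting 500000 m.
Meridian distance M = (N − FN)/k₀ = 4403285.5 m.
Inverse transverse Mercator on WGS84 gives φ = 39.74089997°, λ = -72.70259996°.

lat 39.740900°, lon -72.702600°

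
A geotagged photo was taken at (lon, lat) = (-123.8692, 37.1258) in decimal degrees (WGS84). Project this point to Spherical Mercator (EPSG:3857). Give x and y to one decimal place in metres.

x -13789056.3 m, y 4456656.2 m

Web Mercator is spherical with R = a = 6378137 m.
x = R·λ = 6378137 × -2.161925382 = -13789056.269 m.
y = R·ln tan(π/4 + φ/2) = 6378137 × 0.698739494 = 4456656.221 m.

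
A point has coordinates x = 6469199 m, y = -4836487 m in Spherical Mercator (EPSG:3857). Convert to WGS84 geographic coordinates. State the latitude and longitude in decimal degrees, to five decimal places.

R = 6378137 m. λ = x/R = 58.11380338°.
φ = 2·arctan(exp(y/R)) − 90° = 2·arctan(0.46847) − 90° = -39.79700294°.

lat -39.79700°, lon 58.11380°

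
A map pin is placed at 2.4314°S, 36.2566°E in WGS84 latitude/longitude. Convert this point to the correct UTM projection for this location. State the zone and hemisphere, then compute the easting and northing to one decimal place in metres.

Zone 37S: E 194884.3 m, N 9730945.6 m

Longitude 36.2566° lies in the 6° band [36°, 42°), giving zone 37; latitude is south of the equator, so 37S.
Zone 37 central meridian λ₀ = 6×37 − 183 = 39°; Δλ = -2.7434°.
Transverse Mercator on WGS84 with k₀ = 0.9996 gives E = 194884.284 m, N = 9730945.558 m.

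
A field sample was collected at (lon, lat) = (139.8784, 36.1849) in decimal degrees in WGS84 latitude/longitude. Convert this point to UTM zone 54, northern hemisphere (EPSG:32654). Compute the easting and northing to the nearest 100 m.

E 399100 m, N 4005000 m

Zone 54 central meridian λ₀ = 6×54 − 183 = 141°; Δλ = -1.1216°.
Transverse Mercator on WGS84 with k₀ = 0.9996 gives E = 399147.389 m, N = 4005039.718 m.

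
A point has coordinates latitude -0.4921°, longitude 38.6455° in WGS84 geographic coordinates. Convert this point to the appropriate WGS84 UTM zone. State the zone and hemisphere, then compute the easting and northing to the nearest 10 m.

Zone 37S: E 460550 m, N 9945610 m

Longitude 38.6455° lies in the 6° band [36°, 42°), giving zone 37; latitude is south of the equator, so 37S.
Zone 37 central meridian λ₀ = 6×37 − 183 = 39°; Δλ = -0.3545°.
Transverse Mercator on WGS84 with k₀ = 0.9996 gives E = 460554.217 m, N = 9945607.103 m.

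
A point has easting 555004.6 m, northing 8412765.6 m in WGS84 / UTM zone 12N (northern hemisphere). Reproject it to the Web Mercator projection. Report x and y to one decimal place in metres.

x -12132956.3 m, y 13281409.8 m

Unproject from UTM 12N (λ₀ = -111°) → φ = 75.79070028°, λ = -108.99220101°.
Web Mercator (R = 6378137 m): x = -12132956.316 m, y = 13281409.764 m.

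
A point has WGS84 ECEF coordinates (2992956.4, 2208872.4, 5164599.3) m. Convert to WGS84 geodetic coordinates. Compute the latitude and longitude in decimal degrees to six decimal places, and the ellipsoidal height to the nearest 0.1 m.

λ = atan2(Y, X) = 36.42820028°; p = √(X²+Y²) = 3719799.1 m.
Bowring's method on WGS84 (a = 6378137 m, b = 6356752.314 m) gives φ = 54.41899970°, h = 713.537 m.

lat 54.419000°, lon 36.428200°, h 713.5 m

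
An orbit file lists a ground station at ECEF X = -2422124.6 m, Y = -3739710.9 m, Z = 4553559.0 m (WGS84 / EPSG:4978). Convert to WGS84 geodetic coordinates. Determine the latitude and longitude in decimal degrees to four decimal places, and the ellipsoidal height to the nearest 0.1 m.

lat 45.8154°, lon -122.9302°, h 3609.5 m

λ = atan2(Y, X) = -122.93020042°; p = √(X²+Y²) = 4455572.4 m.
Bowring's method on WGS84 (a = 6378137 m, b = 6356752.314 m) gives φ = 45.81540006°, h = 3609.473 m.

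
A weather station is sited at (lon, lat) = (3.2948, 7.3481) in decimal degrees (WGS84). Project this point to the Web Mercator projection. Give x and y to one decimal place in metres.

Web Mercator is spherical with R = a = 6378137 m.
x = R·λ = 6378137 × 0.057505108 = 366775.458 m.
y = R·ln tan(π/4 + φ/2) = 6378137 × 0.128601557 = 820238.347 m.

x 366775.5 m, y 820238.3 m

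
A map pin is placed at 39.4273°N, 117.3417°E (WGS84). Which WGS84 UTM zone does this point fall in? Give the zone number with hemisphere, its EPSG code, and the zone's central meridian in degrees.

Zone 50N (EPSG:32650), central meridian 117°

UTM zone = ⌊(λ + 180)/6⌋ + 1; 117.3417° ∈ [114°, 120°) → zone 50.
Hemisphere: N (φ ≥ 0).
Central meridian λ₀ = 6×50 − 183 = 117°.
EPSG code: 32650.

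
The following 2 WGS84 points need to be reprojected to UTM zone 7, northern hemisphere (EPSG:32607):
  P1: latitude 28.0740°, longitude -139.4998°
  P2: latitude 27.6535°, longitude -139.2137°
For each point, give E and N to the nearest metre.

UTM zone 7N: λ₀ = -141°, k₀ = 0.9996.
P1 (28.0740°, -139.4998°) → (647412.012, 3106308.130) m.
P2 (27.6535°, -139.2137°) → (676208.482, 3060094.882) m.

P1: E 647412 m, N 3106308 m; P2: E 676208 m, N 3060095 m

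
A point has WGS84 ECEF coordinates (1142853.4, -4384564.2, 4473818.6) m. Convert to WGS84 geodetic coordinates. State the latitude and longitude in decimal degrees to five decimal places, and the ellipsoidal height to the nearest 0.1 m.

lat 44.82820°, lon -75.39070°, h -13.3 m

λ = atan2(Y, X) = -75.39070038°; p = √(X²+Y²) = 4531061.4 m.
Bowring's method on WGS84 (a = 6378137 m, b = 6356752.314 m) gives φ = 44.82819990°, h = -13.322 m.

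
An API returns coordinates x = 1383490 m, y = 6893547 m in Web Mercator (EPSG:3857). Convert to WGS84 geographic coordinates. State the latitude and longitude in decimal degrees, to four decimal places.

R = 6378137 m. λ = x/R = 12.42810212°.
φ = 2·arctan(exp(y/R)) − 90° = 2·arctan(2.94706) − 90° = 52.51369821°.

lat 52.5137°, lon 12.4281°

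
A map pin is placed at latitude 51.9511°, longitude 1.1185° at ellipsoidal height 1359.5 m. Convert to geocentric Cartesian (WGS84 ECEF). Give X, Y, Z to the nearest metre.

X 3939334 m, Y 76912 m, Z 5000522 m

WGS84: a = 6378137 m, e² = 0.006694380; N(φ) = a/√(1−e²sin²φ) = 6391417.474 m.
X = (N+h)·cosφ·cosλ = 3939333.732 m; Y = (N+h)·cosφ·sinλ = 76911.504 m; Z = (N(1−e²)+h)·sinφ = 5000522.318 m.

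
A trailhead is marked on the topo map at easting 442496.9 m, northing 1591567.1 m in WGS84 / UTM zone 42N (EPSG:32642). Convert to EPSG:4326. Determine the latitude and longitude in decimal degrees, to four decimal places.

lat 14.3958°, lon 68.4666°

Zone 42N: λ₀ = 69°, k₀ = 0.9996, false easting 500000 m.
Meridian distance M = (N − FN)/k₀ = 1592204.0 m.
Inverse transverse Mercator on WGS84 gives φ = 14.39580010°, λ = 68.46659964°.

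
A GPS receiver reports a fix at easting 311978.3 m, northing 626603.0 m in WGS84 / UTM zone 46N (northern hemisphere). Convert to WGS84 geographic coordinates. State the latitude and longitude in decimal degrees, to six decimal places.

lat 5.666400°, lon 91.302300°

Zone 46N: λ₀ = 93°, k₀ = 0.9996, false easting 500000 m.
Meridian distance M = (N − FN)/k₀ = 626853.7 m.
Inverse transverse Mercator on WGS84 gives φ = 5.66639985°, λ = 91.30230009°.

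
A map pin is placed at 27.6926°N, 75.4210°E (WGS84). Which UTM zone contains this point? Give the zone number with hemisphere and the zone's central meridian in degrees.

Zone 43N, central meridian 75°

UTM zone = ⌊(λ + 180)/6⌋ + 1; 75.4210° ∈ [72°, 78°) → zone 43.
Hemisphere: N (φ ≥ 0).
Central meridian λ₀ = 6×43 − 183 = 75°.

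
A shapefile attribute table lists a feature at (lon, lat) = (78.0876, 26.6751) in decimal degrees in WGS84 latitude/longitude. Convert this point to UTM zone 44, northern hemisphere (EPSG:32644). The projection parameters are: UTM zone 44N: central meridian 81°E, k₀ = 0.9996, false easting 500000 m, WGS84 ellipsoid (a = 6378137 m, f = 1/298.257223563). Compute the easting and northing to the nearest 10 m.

Zone 44 central meridian λ₀ = 6×44 − 183 = 81°; Δλ = -2.9124°.
Transverse Mercator on WGS84 with k₀ = 0.9996 gives E = 210144.867 m, N = 2953759.465 m.

E 210140 m, N 2953760 m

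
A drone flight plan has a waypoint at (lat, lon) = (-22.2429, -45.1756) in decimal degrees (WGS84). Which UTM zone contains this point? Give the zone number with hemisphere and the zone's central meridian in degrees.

UTM zone = ⌊(λ + 180)/6⌋ + 1; -45.1756° ∈ [-48°, -42°) → zone 23.
Hemisphere: S (φ < 0).
Central meridian λ₀ = 6×23 − 183 = -45°.

Zone 23S, central meridian -45°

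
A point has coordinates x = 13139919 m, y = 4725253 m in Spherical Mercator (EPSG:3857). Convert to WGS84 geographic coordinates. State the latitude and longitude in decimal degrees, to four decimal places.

lat 39.0250°, lon 118.0379°

R = 6378137 m. λ = x/R = 118.03790070°.
φ = 2·arctan(exp(y/R)) − 90° = 2·arctan(2.09772) − 90° = 39.02499832°.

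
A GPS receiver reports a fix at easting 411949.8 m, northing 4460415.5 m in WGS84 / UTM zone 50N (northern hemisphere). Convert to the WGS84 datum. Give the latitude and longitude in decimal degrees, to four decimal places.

Zone 50N: λ₀ = 117°, k₀ = 0.9996, false easting 500000 m.
Meridian distance M = (N − FN)/k₀ = 4462200.4 m.
Inverse transverse Mercator on WGS84 gives φ = 40.28959967°, λ = 115.96410034°.

lat 40.2896°, lon 115.9641°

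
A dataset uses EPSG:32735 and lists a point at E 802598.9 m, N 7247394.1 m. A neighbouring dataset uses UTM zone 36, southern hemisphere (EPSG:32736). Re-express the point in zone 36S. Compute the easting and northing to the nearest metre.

E 196269 m, N 7247369 m

UTM 35S → geographic: φ = -24.85850033°, λ = 29.99440042°.
UTM 36S (λ₀ = 33°) forward: E = 196268.695 m, N = 7247369.152 m.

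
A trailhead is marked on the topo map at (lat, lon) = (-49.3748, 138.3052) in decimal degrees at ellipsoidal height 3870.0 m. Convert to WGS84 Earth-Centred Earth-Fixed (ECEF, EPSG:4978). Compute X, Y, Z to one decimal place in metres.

WGS84: a = 6378137 m, e² = 0.006694380; N(φ) = a/√(1−e²sin²φ) = 6390470.857 m.
X = (N+h)·cosφ·cosλ = -3108810.076 m; Y = (N+h)·cosφ·sinλ = 2769342.661 m; Z = (N(1−e²)+h)·sinφ = -4820739.289 m.

X -3108810.1 m, Y 2769342.7 m, Z -4820739.3 m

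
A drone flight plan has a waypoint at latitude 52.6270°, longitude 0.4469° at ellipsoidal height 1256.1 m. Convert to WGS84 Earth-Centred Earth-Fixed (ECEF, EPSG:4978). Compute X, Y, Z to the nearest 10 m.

WGS84: a = 6378137 m, e² = 0.006694380; N(φ) = a/√(1−e²sin²φ) = 6391662.746 m.
X = (N+h)·cosφ·cosλ = 3880392.733 m; Y = (N+h)·cosφ·sinλ = 30267.198 m; Z = (N(1−e²)+h)·sinφ = 5046453.581 m.

X 3880390 m, Y 30270 m, Z 5046450 m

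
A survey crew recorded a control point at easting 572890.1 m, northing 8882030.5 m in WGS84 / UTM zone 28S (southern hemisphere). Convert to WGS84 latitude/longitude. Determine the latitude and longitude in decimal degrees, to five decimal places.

Zone 28S: λ₀ = -15°, k₀ = 0.9996, false easting 500000 m, false northing 10000000 m.
Meridian distance M = (N − FN)/k₀ = -1118416.9 m.
Inverse transverse Mercator on WGS84 gives φ = -10.11290032°, λ = -14.33470026°.

lat -10.11290°, lon -14.33470°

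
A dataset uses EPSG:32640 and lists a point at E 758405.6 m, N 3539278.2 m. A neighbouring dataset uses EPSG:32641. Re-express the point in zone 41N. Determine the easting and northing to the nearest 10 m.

UTM 40N → geographic: φ = 31.96010035°, λ = 59.73410035°.
UTM 41N (λ₀ = 63°) forward: E = 191310.784 m, N = 3540673.143 m.

E 191310 m, N 3540670 m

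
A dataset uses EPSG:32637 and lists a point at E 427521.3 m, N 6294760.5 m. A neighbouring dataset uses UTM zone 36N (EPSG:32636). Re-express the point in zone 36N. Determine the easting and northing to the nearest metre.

E 793908 m, N 6304472 m

UTM 37N → geographic: φ = 56.79110030°, λ = 37.81349932°.
UTM 36N (λ₀ = 33°) forward: E = 793907.782 m, N = 6304471.804 m.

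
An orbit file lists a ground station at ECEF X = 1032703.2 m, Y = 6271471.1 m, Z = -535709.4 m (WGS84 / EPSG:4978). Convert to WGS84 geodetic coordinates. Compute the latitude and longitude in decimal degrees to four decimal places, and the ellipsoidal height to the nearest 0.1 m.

λ = atan2(Y, X) = 80.64919978°; p = √(X²+Y²) = 6355928.4 m.
Bowring's method on WGS84 (a = 6378137 m, b = 6356752.314 m) gives φ = -4.85010028°, h = 479.167 m.

lat -4.8501°, lon 80.6492°, h 479.2 m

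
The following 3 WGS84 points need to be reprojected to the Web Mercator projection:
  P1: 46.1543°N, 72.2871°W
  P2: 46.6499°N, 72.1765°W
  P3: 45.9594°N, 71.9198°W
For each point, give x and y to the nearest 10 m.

Web Mercator: x = R·λ, y = R·ln tan(π/4+φ/2), R = 6378137 m.
P1 (46.1543°, -72.2871°) → (-8046963.163, 5805110.476) m.
P2 (46.6499°, -72.1765°) → (-8034651.227, 5885114.900) m.
P3 (45.9594°, -71.9198°) → (-8006075.514, 5773845.427) m.

P1: x -8046960 m, y 5805110 m; P2: x -8034650 m, y 5885110 m; P3: x -8006080 m, y 5773850 m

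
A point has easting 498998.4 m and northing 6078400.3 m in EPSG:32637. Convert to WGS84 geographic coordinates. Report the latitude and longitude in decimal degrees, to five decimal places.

Zone 37N: λ₀ = 39°, k₀ = 0.9996, false easting 500000 m.
Meridian distance M = (N − FN)/k₀ = 6080832.6 m.
Inverse transverse Mercator on WGS84 gives φ = 54.85269968°, λ = 38.98439940°.

lat 54.85270°, lon 38.98440°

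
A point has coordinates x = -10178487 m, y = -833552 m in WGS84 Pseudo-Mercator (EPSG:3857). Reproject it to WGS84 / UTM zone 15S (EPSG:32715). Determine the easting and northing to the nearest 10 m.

E 672710 m, N 9174350 m

Web Mercator inverse (R = 6378137 m) → φ = -7.46670045°, λ = -91.43490441°.
UTM 15S forward: E = 672709.863 m, N = 9174351.902 m.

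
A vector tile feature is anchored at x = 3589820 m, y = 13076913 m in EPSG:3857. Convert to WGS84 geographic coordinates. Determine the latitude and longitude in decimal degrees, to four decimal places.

lat 75.3327°, lon 32.2479°

R = 6378137 m. λ = x/R = 32.24790173°.
φ = 2·arctan(exp(y/R)) − 90° = 2·arctan(7.77001) − 90° = 75.33269928°.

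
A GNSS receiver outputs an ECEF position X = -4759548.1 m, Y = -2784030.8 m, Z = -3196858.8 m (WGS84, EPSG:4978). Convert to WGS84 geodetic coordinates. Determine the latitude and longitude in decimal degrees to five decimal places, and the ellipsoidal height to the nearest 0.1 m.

lat -30.27120°, lon -149.67510°, h 961.6 m

λ = atan2(Y, X) = -149.67509998°; p = √(X²+Y²) = 5513993.6 m.
Bowring's method on WGS84 (a = 6378137 m, b = 6356752.314 m) gives φ = -30.27120007°, h = 961.555 m.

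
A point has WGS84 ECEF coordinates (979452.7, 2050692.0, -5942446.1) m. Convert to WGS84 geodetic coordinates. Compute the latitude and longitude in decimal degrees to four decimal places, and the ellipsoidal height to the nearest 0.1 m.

λ = atan2(Y, X) = 64.46989899°; p = √(X²+Y²) = 2272590.0 m.
Bowring's method on WGS84 (a = 6378137 m, b = 6356752.314 m) gives φ = -69.19950002°, h = 2710.818 m.

lat -69.1995°, lon 64.4699°, h 2710.8 m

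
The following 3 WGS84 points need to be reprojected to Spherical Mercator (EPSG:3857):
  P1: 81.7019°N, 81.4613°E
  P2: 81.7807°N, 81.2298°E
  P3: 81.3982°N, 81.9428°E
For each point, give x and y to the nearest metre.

P1: x 9068230 m, y 16733664 m; P2: x 9042460 m, y 16794733 m; P3: x 9121831 m, y 16503569 m

Web Mercator: x = R·λ, y = R·ln tan(π/4+φ/2), R = 6378137 m.
P1 (81.7019°, 81.4613°) → (9068230.435, 16733664.119) m.
P2 (81.7807°, 81.2298°) → (9042459.973, 16794732.523) m.
P3 (81.3982°, 81.9428°) → (9121830.770, 16503569.448) m.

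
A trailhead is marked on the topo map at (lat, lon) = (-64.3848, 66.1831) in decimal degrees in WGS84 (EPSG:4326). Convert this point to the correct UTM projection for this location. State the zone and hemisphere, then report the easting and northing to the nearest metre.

Zone 42S: E 364152 m, N 2857093 m

Longitude 66.1831° lies in the 6° band [66°, 72°), giving zone 42; latitude is south of the equator, so 42S.
Zone 42 central meridian λ₀ = 6×42 − 183 = 69°; Δλ = -2.8169°.
Transverse Mercator on WGS84 with k₀ = 0.9996 gives E = 364151.50002 m, N = 2857093.305 m.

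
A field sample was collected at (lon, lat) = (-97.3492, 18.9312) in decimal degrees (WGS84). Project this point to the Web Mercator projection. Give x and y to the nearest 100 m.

Web Mercator is spherical with R = a = 6378137 m.
x = R·λ = 6378137 × -1.699064064 = -10836863.373 m.
y = R·ln tan(π/4 + φ/2) = 6378137 × 0.336593194 = 2146837.502 m.

x -10836900 m, y 2146800 m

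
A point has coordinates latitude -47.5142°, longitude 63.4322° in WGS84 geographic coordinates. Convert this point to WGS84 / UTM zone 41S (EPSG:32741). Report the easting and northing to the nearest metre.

E 532542 m, N 4737602 m

Zone 41 central meridian λ₀ = 6×41 − 183 = 63°; Δλ = +0.4322°.
Transverse Mercator on WGS84 with k₀ = 0.9996 gives E = 532541.660 m, N = 4737601.620 m.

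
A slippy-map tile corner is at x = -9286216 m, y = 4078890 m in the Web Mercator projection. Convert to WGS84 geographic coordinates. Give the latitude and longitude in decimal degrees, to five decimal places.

lat 34.37220°, lon -83.41950°

R = 6378137 m. λ = x/R = -83.41949764°.
φ = 2·arctan(exp(y/R)) − 90° = 2·arctan(1.89555) − 90° = 34.37220327°.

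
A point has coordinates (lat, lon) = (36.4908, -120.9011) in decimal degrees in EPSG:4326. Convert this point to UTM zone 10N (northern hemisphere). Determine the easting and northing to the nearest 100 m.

Zone 10 central meridian λ₀ = 6×10 − 183 = -123°; Δλ = +2.0989°.
Transverse Mercator on WGS84 with k₀ = 0.9996 gives E = 688002.197 m, N = 4040435.950 m.

E 688000 m, N 4040400 m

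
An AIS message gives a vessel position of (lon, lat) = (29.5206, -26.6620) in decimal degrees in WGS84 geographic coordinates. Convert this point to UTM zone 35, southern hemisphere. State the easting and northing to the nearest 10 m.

E 750870 m, N 7048520 m

Zone 35 central meridian λ₀ = 6×35 − 183 = 27°; Δλ = +2.5206°.
Transverse Mercator on WGS84 with k₀ = 0.9996 gives E = 750873.823 m, N = 7048523.207 m.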